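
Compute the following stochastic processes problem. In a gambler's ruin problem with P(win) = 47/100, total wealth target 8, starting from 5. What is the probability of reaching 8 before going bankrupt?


Gambler's ruin formula:
r = q/p = 0.5300/0.4700 = 1.1277
P(win) = (1 - r^i)/(1 - r^N)
= (1 - 1.1277^5)/(1 - 1.1277^8)
= 0.5100

0.5100


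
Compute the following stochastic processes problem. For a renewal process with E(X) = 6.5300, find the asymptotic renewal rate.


Long-run renewal rate = 1/E(X)
= 1/6.5300
= 0.1531

0.1531


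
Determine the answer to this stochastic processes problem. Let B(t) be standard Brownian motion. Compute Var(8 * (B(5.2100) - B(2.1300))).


Var(alpha*(B(t)-B(s))) = alpha^2 * (t-s)
= 8^2 * (5.2100 - 2.1300)
= 64 * 3.0800
= 197.1200

197.1200


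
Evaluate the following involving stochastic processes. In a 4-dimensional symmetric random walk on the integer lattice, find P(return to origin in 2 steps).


P(return in 2 steps) = P(reverse first step) = 1/(2d)
= 1/8
= 0.1250

0.1250


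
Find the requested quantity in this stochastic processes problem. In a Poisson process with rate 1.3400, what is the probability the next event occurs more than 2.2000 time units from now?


P(X > t) = exp(-lambda * t)
= exp(-1.3400 * 2.2000)
= exp(-2.9480) = 0.0524

0.0524


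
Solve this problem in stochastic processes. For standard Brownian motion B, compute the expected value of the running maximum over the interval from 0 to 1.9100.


E(max B(s)) = sqrt(2t/pi)
= sqrt(2*1.9100/pi)
= sqrt(1.2159)
= 1.1027

1.1027


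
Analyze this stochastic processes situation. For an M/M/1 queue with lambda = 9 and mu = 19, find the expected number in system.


rho = 9/19 = 0.4737
L = rho/(1-rho)
= 0.4737/0.5263
= 0.9000

0.9000


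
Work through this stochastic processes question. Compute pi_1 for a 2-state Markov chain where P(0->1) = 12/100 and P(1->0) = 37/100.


Stationary distribution: pi_0 = p10/(p01+p10), pi_1 = p01/(p01+p10)
p01 = 0.1200, p10 = 0.3700
pi_1 = 0.2449

0.2449


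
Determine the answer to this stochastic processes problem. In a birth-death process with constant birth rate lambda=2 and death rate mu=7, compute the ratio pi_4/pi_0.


For birth-death process, pi_n/pi_0 = (lambda/mu)^n
= (2/7)^4
= 0.0067

0.0067


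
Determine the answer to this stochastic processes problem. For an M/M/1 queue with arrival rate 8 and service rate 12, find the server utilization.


rho = lambda/mu
= 8/12
= 0.6667

0.6667


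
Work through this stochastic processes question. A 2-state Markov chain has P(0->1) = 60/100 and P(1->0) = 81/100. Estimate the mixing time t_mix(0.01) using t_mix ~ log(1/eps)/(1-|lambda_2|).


lambda_2 = |1 - p01 - p10| = |1 - 0.6000 - 0.8100| = 0.4100
t_mix ~ log(1/eps)/(1 - |lambda_2|)
= log(100)/(1 - 0.4100) = 4.6052/0.5900
= 7.8054

7.8054


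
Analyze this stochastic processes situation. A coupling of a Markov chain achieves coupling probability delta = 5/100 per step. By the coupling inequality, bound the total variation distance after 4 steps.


TV distance bound <= (1-delta)^n
= (1 - 0.0500)^4
= 0.9500^4
= 0.8145

0.8145


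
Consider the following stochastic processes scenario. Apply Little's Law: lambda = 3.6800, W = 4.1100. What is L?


Little's Law: L = lambda * W
= 3.6800 * 4.1100
= 15.1248

15.1248


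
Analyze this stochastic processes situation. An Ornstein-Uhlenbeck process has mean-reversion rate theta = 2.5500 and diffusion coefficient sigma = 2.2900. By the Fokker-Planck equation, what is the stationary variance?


Stationary variance = sigma^2 / (2*theta)
= 2.2900^2 / (2*2.5500)
= 5.2441 / 5.1000
= 1.0283

1.0283


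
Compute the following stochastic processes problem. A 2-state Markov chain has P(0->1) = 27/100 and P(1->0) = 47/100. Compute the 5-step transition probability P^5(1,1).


Computing P^5 by matrix multiplication.
P = [[0.7300, 0.2700], [0.4700, 0.5300]]
After raising P to the power 5:
P^5(1,1) = 0.3656

0.3656


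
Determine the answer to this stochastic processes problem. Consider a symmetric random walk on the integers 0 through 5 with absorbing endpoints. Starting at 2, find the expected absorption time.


For symmetric RW on 0,...,N with absorbing barriers, E(i) = i*(N-i)
E(2) = 2 * 3 = 6

6


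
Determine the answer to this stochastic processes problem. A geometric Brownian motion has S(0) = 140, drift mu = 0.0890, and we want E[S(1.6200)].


E[S(t)] = S(0) * exp(mu * t)
= 140 * exp(0.0890 * 1.6200)
= 140 * 1.1551
= 161.7129

161.7129


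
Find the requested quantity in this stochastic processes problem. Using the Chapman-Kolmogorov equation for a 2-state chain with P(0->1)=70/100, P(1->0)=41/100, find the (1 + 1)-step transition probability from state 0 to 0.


P^2 = P^1 * P^1
Computing via matrix multiplication of the transition matrix.
Entry (0,0) of P^2 = 0.3770

0.3770


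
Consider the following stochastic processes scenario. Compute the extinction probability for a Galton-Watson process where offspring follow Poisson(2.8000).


Since mu = 2.8000 > 1, extinction prob q < 1.
Solve s = exp(mu*(s-1)) iteratively.
q = 0.0750

0.0750


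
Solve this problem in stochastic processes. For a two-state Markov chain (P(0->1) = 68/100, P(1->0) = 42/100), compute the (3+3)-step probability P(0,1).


P^6 = P^3 * P^3
Computing via matrix multiplication of the transition matrix.
Entry (0,1) of P^6 = 0.6182

0.6182


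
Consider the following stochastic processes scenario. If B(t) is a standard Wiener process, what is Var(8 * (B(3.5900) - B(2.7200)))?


Var(alpha*(B(t)-B(s))) = alpha^2 * (t-s)
= 8^2 * (3.5900 - 2.7200)
= 64 * 0.8700
= 55.6800

55.6800


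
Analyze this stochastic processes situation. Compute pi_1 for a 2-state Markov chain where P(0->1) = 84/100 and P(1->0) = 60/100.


Stationary distribution: pi_0 = p10/(p01+p10), pi_1 = p01/(p01+p10)
p01 = 0.8400, p10 = 0.6000
pi_1 = 0.5833

0.5833


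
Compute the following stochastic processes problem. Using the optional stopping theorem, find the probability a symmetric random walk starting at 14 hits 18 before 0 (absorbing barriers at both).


By optional stopping theorem: E(M at tau) = M(0) = 14
P(hit 18)*18 + P(hit 0)*0 = 14
P(hit 18) = (14 - 0)/(18 - 0) = 7/9 = 0.7778

0.7778


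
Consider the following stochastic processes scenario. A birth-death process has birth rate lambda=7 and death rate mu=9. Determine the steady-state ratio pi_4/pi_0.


For birth-death process, pi_n/pi_0 = (lambda/mu)^n
= (7/9)^4
= 0.3660

0.3660


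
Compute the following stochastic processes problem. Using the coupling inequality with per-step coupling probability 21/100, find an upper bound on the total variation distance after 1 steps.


TV distance bound <= (1-delta)^n
= (1 - 0.2100)^1
= 0.7900^1
= 0.7900

0.7900


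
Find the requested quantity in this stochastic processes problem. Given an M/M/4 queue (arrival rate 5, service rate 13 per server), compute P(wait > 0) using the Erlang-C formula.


a = lambda/mu = 0.3846
rho = a/c = 0.0962
Erlang-C formula applied:
C(c,a) = 6.8669e-04

6.8669e-04


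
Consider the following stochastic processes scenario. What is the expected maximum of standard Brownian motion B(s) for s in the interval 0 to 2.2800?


E(max B(s)) = sqrt(2t/pi)
= sqrt(2*2.2800/pi)
= sqrt(1.4515)
= 1.2048

1.2048


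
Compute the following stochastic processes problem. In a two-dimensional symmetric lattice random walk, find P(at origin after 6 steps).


P = C(6,3)^2 / 4^6
= 20^2 / 4096
= 400 / 4096
= 0.0977

0.0977


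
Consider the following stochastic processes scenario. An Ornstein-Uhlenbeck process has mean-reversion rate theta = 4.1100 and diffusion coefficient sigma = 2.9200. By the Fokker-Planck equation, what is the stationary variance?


Stationary variance = sigma^2 / (2*theta)
= 2.9200^2 / (2*4.1100)
= 8.5264 / 8.2200
= 1.0373

1.0373


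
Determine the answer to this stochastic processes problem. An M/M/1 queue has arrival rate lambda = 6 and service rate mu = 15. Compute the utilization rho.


rho = lambda/mu
= 6/15
= 0.4000

0.4000


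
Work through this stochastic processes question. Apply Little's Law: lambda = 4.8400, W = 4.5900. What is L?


Little's Law: L = lambda * W
= 4.8400 * 4.5900
= 22.2156

22.2156


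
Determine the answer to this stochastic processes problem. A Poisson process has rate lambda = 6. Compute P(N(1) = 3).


P(N(t)=k) = (lambda*t)^k * exp(-lambda*t) / k!
lambda*t = 6
= 6^3 * exp(-6) / 3!
= 216 * 0.0025 / 6
= 0.0892

0.0892


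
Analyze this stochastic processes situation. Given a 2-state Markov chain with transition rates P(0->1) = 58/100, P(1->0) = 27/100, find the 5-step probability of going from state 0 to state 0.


Computing P^5 by matrix multiplication.
P = [[0.4200, 0.5800], [0.2700, 0.7300]]
After raising P to the power 5:
P^5(0,0) = 0.3177

0.3177


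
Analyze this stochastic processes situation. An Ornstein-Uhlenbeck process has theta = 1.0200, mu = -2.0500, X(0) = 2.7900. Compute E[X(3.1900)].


E[X(t)] = mu + (X(0) - mu)*exp(-theta*t)
= -2.0500 + (2.7900 - -2.0500)*exp(-1.0200*3.1900)
= -2.0500 + 4.8400 * 0.0386
= -1.8630

-1.8630


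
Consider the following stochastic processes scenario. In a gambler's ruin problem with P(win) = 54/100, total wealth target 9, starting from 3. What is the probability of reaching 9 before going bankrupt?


Gambler's ruin formula:
r = q/p = 0.4600/0.5400 = 0.8519
P(win) = (1 - r^i)/(1 - r^N)
= (1 - 0.8519^3)/(1 - 0.8519^9)
= 0.4999

0.4999


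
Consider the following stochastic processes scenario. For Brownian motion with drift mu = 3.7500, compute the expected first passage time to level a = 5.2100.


Expected first passage time = a/mu
= 5.2100/3.7500
= 1.3893

1.3893


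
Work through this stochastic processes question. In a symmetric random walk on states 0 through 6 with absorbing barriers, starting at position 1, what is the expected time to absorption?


For symmetric RW on 0,...,N with absorbing barriers, E(i) = i*(N-i)
E(1) = 1 * 5 = 5

5


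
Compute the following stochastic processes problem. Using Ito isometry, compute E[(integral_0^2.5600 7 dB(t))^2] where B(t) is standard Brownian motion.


By Ito isometry: E[(int f dB)^2] = int f^2 dt
= 7^2 * 2.5600
= 49 * 2.5600 = 125.4400

125.4400


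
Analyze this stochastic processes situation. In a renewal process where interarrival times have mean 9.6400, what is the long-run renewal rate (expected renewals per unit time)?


Long-run renewal rate = 1/E(X)
= 1/9.6400
= 0.1037

0.1037


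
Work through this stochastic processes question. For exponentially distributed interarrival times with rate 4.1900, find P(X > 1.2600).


P(X > t) = exp(-lambda * t)
= exp(-4.1900 * 1.2600)
= exp(-5.2794) = 0.0051

0.0051


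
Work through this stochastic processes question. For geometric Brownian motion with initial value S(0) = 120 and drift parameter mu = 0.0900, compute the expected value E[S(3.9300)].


E[S(t)] = S(0) * exp(mu * t)
= 120 * exp(0.0900 * 3.9300)
= 120 * 1.4243
= 170.9193

170.9193


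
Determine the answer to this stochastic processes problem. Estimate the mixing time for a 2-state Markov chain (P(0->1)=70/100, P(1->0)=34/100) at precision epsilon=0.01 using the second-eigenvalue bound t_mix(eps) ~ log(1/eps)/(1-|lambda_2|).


lambda_2 = |1 - p01 - p10| = |1 - 0.7000 - 0.3400| = 0.0400
t_mix ~ log(1/eps)/(1 - |lambda_2|)
= log(100)/(1 - 0.0400) = 4.6052/0.9600
= 4.7971

4.7971


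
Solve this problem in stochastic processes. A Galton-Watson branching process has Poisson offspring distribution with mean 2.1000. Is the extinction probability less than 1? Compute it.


Since mu = 2.1000 > 1, extinction prob q < 1.
Solve s = exp(mu*(s-1)) iteratively.
q = 0.1779

0.1779


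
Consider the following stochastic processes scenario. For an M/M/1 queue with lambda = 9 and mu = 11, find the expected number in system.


rho = 9/11 = 0.8182
L = rho/(1-rho)
= 0.8182/0.1818
= 4.5000

4.5000


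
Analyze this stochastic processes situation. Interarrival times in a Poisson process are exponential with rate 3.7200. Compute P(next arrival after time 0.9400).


P(X > t) = exp(-lambda * t)
= exp(-3.7200 * 0.9400)
= exp(-3.4968) = 0.0303

0.0303


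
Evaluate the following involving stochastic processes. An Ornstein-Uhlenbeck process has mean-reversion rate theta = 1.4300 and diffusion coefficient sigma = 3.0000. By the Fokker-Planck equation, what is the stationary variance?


Stationary variance = sigma^2 / (2*theta)
= 3.0000^2 / (2*1.4300)
= 9.0000 / 2.8600
= 3.1469

3.1469


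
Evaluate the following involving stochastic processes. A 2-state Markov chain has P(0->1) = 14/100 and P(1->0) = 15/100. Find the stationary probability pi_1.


Stationary distribution: pi_0 = p10/(p01+p10), pi_1 = p01/(p01+p10)
p01 = 0.1400, p10 = 0.1500
pi_1 = 0.4828

0.4828


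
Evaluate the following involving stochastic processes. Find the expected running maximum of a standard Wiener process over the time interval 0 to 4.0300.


E(max B(s)) = sqrt(2t/pi)
= sqrt(2*4.0300/pi)
= sqrt(2.5656)
= 1.6017

1.6017


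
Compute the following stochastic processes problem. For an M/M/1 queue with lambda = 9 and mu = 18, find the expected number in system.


rho = 9/18 = 0.5000
L = rho/(1-rho)
= 0.5000/0.5000
= 1.0000

1.0000


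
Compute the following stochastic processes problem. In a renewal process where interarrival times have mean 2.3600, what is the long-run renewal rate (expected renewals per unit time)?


Long-run renewal rate = 1/E(X)
= 1/2.3600
= 0.4237

0.4237


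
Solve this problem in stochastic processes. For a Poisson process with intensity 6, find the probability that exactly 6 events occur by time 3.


P(N(t)=k) = (lambda*t)^k * exp(-lambda*t) / k!
lambda*t = 18
= 18^6 * exp(-18) / 6!
= 34012224 * 1.5230e-08 / 720
= 7.1945e-04

7.1945e-04


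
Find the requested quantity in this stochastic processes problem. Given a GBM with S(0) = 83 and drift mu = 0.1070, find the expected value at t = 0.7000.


E[S(t)] = S(0) * exp(mu * t)
= 83 * exp(0.1070 * 0.7000)
= 83 * 1.0778
= 89.4554

89.4554


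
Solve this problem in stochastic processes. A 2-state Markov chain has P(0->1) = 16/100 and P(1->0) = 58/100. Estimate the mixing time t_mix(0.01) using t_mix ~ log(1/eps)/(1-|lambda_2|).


lambda_2 = |1 - p01 - p10| = |1 - 0.1600 - 0.5800| = 0.2600
t_mix ~ log(1/eps)/(1 - |lambda_2|)
= log(100)/(1 - 0.2600) = 4.6052/0.7400
= 6.2232

6.2232


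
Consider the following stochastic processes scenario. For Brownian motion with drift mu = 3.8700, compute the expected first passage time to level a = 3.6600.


Expected first passage time = a/mu
= 3.6600/3.8700
= 0.9457

0.9457


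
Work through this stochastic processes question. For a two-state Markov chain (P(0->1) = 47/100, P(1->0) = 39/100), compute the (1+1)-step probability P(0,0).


P^2 = P^1 * P^1
Computing via matrix multiplication of the transition matrix.
Entry (0,0) of P^2 = 0.4642

0.4642


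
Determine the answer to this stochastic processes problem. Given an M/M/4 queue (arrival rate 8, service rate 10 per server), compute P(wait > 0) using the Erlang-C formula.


a = lambda/mu = 0.8000
rho = a/c = 0.2000
Erlang-C formula applied:
C(c,a) = 0.0096

0.0096


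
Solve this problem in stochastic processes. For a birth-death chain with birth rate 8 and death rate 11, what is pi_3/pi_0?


For birth-death process, pi_n/pi_0 = (lambda/mu)^n
= (8/11)^3
= 0.3847

0.3847


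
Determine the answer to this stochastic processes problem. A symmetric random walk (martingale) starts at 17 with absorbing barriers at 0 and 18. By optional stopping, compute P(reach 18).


By optional stopping theorem: E(M at tau) = M(0) = 17
P(hit 18)*18 + P(hit 0)*0 = 17
P(hit 18) = (17 - 0)/(18 - 0) = 17/18 = 0.9444

0.9444


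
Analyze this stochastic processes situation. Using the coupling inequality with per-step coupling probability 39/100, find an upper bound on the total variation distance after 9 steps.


TV distance bound <= (1-delta)^n
= (1 - 0.3900)^9
= 0.6100^9
= 0.0117

0.0117


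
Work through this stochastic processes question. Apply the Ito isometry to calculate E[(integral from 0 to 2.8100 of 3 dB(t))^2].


By Ito isometry: E[(int f dB)^2] = int f^2 dt
= 3^2 * 2.8100
= 9 * 2.8100 = 25.2900

25.2900


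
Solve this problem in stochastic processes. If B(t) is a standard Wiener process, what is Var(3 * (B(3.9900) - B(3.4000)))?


Var(alpha*(B(t)-B(s))) = alpha^2 * (t-s)
= 3^2 * (3.9900 - 3.4000)
= 9 * 0.5900
= 5.3100

5.3100


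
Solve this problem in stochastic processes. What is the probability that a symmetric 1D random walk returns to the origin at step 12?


P(S(12) = 0) = C(12,6) / 4^6
= 924 / 4096
= 0.2256

0.2256


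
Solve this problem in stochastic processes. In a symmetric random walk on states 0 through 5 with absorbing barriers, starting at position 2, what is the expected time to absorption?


For symmetric RW on 0,...,N with absorbing barriers, E(i) = i*(N-i)
E(2) = 2 * 3 = 6

6


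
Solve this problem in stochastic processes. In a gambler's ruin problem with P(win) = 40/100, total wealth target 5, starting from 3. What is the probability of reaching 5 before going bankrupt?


Gambler's ruin formula:
r = q/p = 0.6000/0.4000 = 1.5000
P(win) = (1 - r^i)/(1 - r^N)
= (1 - 1.5000^3)/(1 - 1.5000^5)
= 0.3602

0.3602


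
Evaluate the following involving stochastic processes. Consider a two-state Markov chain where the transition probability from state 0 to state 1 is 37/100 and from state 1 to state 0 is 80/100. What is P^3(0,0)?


Computing P^3 by matrix multiplication.
P = [[0.6300, 0.3700], [0.8000, 0.2000]]
After raising P to the power 3:
P^3(0,0) = 0.6822

0.6822


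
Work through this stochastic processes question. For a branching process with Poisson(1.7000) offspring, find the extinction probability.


Since mu = 1.7000 > 1, extinction prob q < 1.
Solve s = exp(mu*(s-1)) iteratively.
q = 0.3088

0.3088


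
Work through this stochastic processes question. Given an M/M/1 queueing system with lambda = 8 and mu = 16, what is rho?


rho = lambda/mu
= 8/16
= 0.5000

0.5000


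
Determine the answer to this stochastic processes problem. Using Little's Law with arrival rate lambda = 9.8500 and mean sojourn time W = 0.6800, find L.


Little's Law: L = lambda * W
= 9.8500 * 0.6800
= 6.6980

6.6980


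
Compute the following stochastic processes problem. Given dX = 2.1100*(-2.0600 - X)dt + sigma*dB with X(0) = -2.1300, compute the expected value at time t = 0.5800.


E[X(t)] = mu + (X(0) - mu)*exp(-theta*t)
= -2.0600 + (-2.1300 - -2.0600)*exp(-2.1100*0.5800)
= -2.0600 + -0.0700 * 0.2941
= -2.0806

-2.0806


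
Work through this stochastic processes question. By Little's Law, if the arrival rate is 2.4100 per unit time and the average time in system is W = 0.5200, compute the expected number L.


Little's Law: L = lambda * W
= 2.4100 * 0.5200
= 1.2532

1.2532


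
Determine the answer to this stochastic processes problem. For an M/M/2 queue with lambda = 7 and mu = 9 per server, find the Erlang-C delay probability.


a = lambda/mu = 0.7778
rho = a/c = 0.3889
Erlang-C formula applied:
C(c,a) = 0.2178

0.2178


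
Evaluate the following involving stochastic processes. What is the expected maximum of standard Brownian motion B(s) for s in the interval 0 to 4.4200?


E(max B(s)) = sqrt(2t/pi)
= sqrt(2*4.4200/pi)
= sqrt(2.8139)
= 1.6775

1.6775


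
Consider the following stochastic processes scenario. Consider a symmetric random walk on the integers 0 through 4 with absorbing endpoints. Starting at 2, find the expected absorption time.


For symmetric RW on 0,...,N with absorbing barriers, E(i) = i*(N-i)
E(2) = 2 * 2 = 4

4


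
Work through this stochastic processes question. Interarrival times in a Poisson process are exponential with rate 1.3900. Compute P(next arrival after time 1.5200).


P(X > t) = exp(-lambda * t)
= exp(-1.3900 * 1.5200)
= exp(-2.1128) = 0.1209

0.1209


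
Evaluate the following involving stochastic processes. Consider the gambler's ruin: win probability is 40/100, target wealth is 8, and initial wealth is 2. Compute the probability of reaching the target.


Gambler's ruin formula:
r = q/p = 0.6000/0.4000 = 1.5000
P(win) = (1 - r^i)/(1 - r^N)
= (1 - 1.5000^2)/(1 - 1.5000^8)
= 0.0508

0.0508


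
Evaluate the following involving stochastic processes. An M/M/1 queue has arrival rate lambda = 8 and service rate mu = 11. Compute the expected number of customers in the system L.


rho = 8/11 = 0.7273
L = rho/(1-rho)
= 0.7273/0.2727
= 2.6667

2.6667


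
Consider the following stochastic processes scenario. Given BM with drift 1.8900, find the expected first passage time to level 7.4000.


Expected first passage time = a/mu
= 7.4000/1.8900
= 3.9153

3.9153


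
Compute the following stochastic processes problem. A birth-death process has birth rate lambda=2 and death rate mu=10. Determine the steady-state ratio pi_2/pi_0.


For birth-death process, pi_n/pi_0 = (lambda/mu)^n
= (2/10)^2
= 0.0400

0.0400


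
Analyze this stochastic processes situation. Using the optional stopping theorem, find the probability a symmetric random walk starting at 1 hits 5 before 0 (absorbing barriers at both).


By optional stopping theorem: E(M at tau) = M(0) = 1
P(hit 5)*5 + P(hit 0)*0 = 1
P(hit 5) = (1 - 0)/(5 - 0) = 1/5 = 0.2000

0.2000


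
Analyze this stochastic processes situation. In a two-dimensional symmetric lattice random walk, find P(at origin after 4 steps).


P = C(4,2)^2 / 4^4
= 6^2 / 256
= 36 / 256
= 0.1406

0.1406


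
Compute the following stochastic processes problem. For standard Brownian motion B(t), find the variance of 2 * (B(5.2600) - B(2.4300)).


Var(alpha*(B(t)-B(s))) = alpha^2 * (t-s)
= 2^2 * (5.2600 - 2.4300)
= 4 * 2.8300
= 11.3200

11.3200


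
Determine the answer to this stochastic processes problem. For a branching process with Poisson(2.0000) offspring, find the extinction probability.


Since mu = 2.0000 > 1, extinction prob q < 1.
Solve s = exp(mu*(s-1)) iteratively.
q = 0.2032

0.2032


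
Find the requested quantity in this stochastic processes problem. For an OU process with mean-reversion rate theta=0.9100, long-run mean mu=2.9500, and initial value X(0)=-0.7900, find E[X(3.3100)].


E[X(t)] = mu + (X(0) - mu)*exp(-theta*t)
= 2.9500 + (-0.7900 - 2.9500)*exp(-0.9100*3.3100)
= 2.9500 + -3.7400 * 0.0492
= 2.7660

2.7660


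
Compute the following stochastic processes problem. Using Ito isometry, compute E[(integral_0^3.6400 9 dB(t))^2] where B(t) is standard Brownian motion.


By Ito isometry: E[(int f dB)^2] = int f^2 dt
= 9^2 * 3.6400
= 81 * 3.6400 = 294.8400

294.8400


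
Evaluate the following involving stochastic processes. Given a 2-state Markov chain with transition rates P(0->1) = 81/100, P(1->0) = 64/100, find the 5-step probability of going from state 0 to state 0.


Computing P^5 by matrix multiplication.
P = [[0.1900, 0.8100], [0.6400, 0.3600]]
After raising P to the power 5:
P^5(0,0) = 0.4311

0.4311


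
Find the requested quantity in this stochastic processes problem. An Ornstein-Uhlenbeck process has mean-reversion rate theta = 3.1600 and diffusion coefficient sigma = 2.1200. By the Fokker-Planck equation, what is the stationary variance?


Stationary variance = sigma^2 / (2*theta)
= 2.1200^2 / (2*3.1600)
= 4.4944 / 6.3200
= 0.7111

0.7111


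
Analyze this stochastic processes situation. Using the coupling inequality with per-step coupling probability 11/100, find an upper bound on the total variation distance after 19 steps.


TV distance bound <= (1-delta)^n
= (1 - 0.1100)^19
= 0.8900^19
= 0.1092

0.1092


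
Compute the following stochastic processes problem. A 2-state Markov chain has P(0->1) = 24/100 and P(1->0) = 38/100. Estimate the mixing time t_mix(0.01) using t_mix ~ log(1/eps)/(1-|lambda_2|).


lambda_2 = |1 - p01 - p10| = |1 - 0.2400 - 0.3800| = 0.3800
t_mix ~ log(1/eps)/(1 - |lambda_2|)
= log(100)/(1 - 0.3800) = 4.6052/0.6200
= 7.4277

7.4277


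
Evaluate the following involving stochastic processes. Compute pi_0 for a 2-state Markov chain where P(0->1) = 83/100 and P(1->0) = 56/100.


Stationary distribution: pi_0 = p10/(p01+p10), pi_1 = p01/(p01+p10)
p01 = 0.8300, p10 = 0.5600
pi_0 = 0.4029

0.4029


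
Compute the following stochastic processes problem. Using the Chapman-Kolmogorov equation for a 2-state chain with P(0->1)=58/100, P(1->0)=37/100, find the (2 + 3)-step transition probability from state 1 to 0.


P^5 = P^2 * P^3
Computing via matrix multiplication of the transition matrix.
Entry (1,0) of P^5 = 0.3895

0.3895


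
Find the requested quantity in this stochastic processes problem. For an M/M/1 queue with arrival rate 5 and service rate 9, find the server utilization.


rho = lambda/mu
= 5/9
= 0.5556

0.5556


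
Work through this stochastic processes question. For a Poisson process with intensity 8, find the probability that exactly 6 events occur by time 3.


P(N(t)=k) = (lambda*t)^k * exp(-lambda*t) / k!
lambda*t = 24
= 24^6 * exp(-24) / 6!
= 191102976 * 3.7751e-11 / 720
= 1.0020e-05

1.0020e-05


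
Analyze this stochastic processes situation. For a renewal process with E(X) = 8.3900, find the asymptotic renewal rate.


Long-run renewal rate = 1/E(X)
= 1/8.3900
= 0.1192

0.1192


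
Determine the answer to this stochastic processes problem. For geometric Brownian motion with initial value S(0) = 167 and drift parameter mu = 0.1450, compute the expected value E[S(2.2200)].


E[S(t)] = S(0) * exp(mu * t)
= 167 * exp(0.1450 * 2.2200)
= 167 * 1.3797
= 230.4177

230.4177


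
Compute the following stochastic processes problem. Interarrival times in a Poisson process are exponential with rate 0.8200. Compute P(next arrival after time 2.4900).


P(X > t) = exp(-lambda * t)
= exp(-0.8200 * 2.4900)
= exp(-2.0418) = 0.1298

0.1298


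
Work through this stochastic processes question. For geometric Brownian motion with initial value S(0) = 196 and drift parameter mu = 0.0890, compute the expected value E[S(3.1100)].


E[S(t)] = S(0) * exp(mu * t)
= 196 * exp(0.0890 * 3.1100)
= 196 * 1.3189
= 258.5023

258.5023


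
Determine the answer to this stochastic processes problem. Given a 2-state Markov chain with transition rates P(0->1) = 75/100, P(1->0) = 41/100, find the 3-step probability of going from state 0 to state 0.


Computing P^3 by matrix multiplication.
P = [[0.2500, 0.7500], [0.4100, 0.5900]]
After raising P to the power 3:
P^3(0,0) = 0.3508

0.3508


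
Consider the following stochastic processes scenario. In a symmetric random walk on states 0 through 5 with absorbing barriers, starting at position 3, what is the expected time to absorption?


For symmetric RW on 0,...,N with absorbing barriers, E(i) = i*(N-i)
E(3) = 3 * 2 = 6

6


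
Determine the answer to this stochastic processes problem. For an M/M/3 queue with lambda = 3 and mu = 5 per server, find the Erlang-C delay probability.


a = lambda/mu = 0.6000
rho = a/c = 0.2000
Erlang-C formula applied:
C(c,a) = 0.0247

0.0247


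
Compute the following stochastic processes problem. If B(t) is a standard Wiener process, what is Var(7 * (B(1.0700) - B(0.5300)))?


Var(alpha*(B(t)-B(s))) = alpha^2 * (t-s)
= 7^2 * (1.0700 - 0.5300)
= 49 * 0.5400
= 26.4600

26.4600


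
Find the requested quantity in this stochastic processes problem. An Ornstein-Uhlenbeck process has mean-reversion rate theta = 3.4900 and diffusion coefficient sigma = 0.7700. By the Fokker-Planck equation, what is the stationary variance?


Stationary variance = sigma^2 / (2*theta)
= 0.7700^2 / (2*3.4900)
= 0.5929 / 6.9800
= 0.0849

0.0849


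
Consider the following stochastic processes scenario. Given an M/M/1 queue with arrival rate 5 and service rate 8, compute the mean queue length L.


rho = 5/8 = 0.6250
L = rho/(1-rho)
= 0.6250/0.3750
= 1.6667

1.6667


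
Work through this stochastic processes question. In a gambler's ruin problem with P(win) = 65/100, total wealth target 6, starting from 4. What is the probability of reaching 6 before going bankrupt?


Gambler's ruin formula:
r = q/p = 0.3500/0.6500 = 0.5385
P(win) = (1 - r^i)/(1 - r^N)
= (1 - 0.5385^4)/(1 - 0.5385^6)
= 0.9388

0.9388


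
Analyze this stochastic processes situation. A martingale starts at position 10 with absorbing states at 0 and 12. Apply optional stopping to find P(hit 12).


By optional stopping theorem: E(M at tau) = M(0) = 10
P(hit 12)*12 + P(hit 0)*0 = 10
P(hit 12) = (10 - 0)/(12 - 0) = 5/6 = 0.8333

0.8333


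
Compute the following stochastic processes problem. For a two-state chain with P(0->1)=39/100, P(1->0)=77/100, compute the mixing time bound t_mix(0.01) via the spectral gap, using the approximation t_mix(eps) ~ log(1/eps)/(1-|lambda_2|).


lambda_2 = |1 - p01 - p10| = |1 - 0.3900 - 0.7700| = 0.1600
t_mix ~ log(1/eps)/(1 - |lambda_2|)
= log(100)/(1 - 0.1600) = 4.6052/0.8400
= 5.4823

5.4823


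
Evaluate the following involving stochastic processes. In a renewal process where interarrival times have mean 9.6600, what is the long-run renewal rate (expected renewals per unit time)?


Long-run renewal rate = 1/E(X)
= 1/9.6600
= 0.1035

0.1035


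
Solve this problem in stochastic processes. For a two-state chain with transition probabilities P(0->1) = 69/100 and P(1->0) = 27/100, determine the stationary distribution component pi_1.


Stationary distribution: pi_0 = p10/(p01+p10), pi_1 = p01/(p01+p10)
p01 = 0.6900, p10 = 0.2700
pi_1 = 0.7188

0.7188


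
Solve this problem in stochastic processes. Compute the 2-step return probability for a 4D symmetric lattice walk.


P(return in 2 steps) = P(reverse first step) = 1/(2d)
= 1/8
= 0.1250

0.1250


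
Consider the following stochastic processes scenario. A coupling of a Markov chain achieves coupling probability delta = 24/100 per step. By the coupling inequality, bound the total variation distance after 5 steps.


TV distance bound <= (1-delta)^n
= (1 - 0.2400)^5
= 0.7600^5
= 0.2536

0.2536


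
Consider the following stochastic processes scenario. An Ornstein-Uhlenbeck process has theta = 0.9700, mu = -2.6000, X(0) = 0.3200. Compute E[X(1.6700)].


E[X(t)] = mu + (X(0) - mu)*exp(-theta*t)
= -2.6000 + (0.3200 - -2.6000)*exp(-0.9700*1.6700)
= -2.6000 + 2.9200 * 0.1979
= -2.0221

-2.0221


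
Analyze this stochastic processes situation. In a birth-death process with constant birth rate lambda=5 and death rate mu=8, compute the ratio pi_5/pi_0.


For birth-death process, pi_n/pi_0 = (lambda/mu)^n
= (5/8)^5
= 0.0954

0.0954


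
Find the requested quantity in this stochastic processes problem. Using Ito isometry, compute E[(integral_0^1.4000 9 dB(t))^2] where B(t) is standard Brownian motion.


By Ito isometry: E[(int f dB)^2] = int f^2 dt
= 9^2 * 1.4000
= 81 * 1.4000 = 113.4000

113.4000


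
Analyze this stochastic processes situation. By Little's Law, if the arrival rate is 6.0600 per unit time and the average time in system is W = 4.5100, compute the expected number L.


Little's Law: L = lambda * W
= 6.0600 * 4.5100
= 27.3306

27.3306


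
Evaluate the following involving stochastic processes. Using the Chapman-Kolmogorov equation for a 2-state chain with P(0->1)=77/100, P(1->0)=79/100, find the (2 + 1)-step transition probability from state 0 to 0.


P^3 = P^2 * P^1
Computing via matrix multiplication of the transition matrix.
Entry (0,0) of P^3 = 0.4197

0.4197


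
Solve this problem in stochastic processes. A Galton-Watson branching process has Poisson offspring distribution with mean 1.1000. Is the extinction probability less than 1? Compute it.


Since mu = 1.1000 > 1, extinction prob q < 1.
Solve s = exp(mu*(s-1)) iteratively.
q = 0.8239

0.8239


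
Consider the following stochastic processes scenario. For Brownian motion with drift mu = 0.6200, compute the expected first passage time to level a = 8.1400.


Expected first passage time = a/mu
= 8.1400/0.6200
= 13.1290

13.1290


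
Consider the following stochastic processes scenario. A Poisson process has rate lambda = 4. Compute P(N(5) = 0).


P(N(t)=k) = (lambda*t)^k * exp(-lambda*t) / k!
lambda*t = 20
= 20^0 * exp(-20) / 0!
= 1 * 2.0612e-09 / 1
= 2.0612e-09

2.0612e-09


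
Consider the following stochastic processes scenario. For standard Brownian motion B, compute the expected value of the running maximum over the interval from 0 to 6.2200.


E(max B(s)) = sqrt(2t/pi)
= sqrt(2*6.2200/pi)
= sqrt(3.9598)
= 1.9899

1.9899


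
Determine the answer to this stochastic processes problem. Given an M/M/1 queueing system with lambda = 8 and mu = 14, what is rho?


rho = lambda/mu
= 8/14
= 0.5714

0.5714


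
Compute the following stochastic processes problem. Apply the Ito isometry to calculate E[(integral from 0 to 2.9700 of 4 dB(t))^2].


By Ito isometry: E[(int f dB)^2] = int f^2 dt
= 4^2 * 2.9700
= 16 * 2.9700 = 47.5200

47.5200


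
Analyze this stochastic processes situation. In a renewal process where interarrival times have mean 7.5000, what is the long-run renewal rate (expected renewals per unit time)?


Long-run renewal rate = 1/E(X)
= 1/7.5000
= 0.1333

0.1333


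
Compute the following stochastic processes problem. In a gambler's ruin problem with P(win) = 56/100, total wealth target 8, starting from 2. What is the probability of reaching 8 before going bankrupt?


Gambler's ruin formula:
r = q/p = 0.4400/0.5600 = 0.7857
P(win) = (1 - r^i)/(1 - r^N)
= (1 - 0.7857^2)/(1 - 0.7857^8)
= 0.4477

0.4477


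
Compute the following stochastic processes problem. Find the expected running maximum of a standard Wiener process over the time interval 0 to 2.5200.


E(max B(s)) = sqrt(2t/pi)
= sqrt(2*2.5200/pi)
= sqrt(1.6043)
= 1.2666

1.2666


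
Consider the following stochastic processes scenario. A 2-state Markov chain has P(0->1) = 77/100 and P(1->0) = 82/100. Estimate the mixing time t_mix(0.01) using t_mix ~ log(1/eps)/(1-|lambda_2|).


lambda_2 = |1 - p01 - p10| = |1 - 0.7700 - 0.8200| = 0.5900
t_mix ~ log(1/eps)/(1 - |lambda_2|)
= log(100)/(1 - 0.5900) = 4.6052/0.4100
= 11.2321

11.2321


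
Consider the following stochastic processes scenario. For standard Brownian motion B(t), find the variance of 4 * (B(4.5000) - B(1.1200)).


Var(alpha*(B(t)-B(s))) = alpha^2 * (t-s)
= 4^2 * (4.5000 - 1.1200)
= 16 * 3.3800
= 54.0800

54.0800


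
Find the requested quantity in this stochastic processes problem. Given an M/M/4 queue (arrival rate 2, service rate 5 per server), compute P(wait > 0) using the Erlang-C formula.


a = lambda/mu = 0.4000
rho = a/c = 0.1000
Erlang-C formula applied:
C(c,a) = 7.9444e-04

7.9444e-04


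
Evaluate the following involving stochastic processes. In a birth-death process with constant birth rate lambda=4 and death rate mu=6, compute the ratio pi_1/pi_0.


For birth-death process, pi_n/pi_0 = (lambda/mu)^n
= (4/6)^1
= 0.6667

0.6667


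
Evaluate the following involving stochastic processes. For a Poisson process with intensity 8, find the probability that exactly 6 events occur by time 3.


P(N(t)=k) = (lambda*t)^k * exp(-lambda*t) / k!
lambda*t = 24
= 24^6 * exp(-24) / 6!
= 191102976 * 3.7751e-11 / 720
= 1.0020e-05

1.0020e-05


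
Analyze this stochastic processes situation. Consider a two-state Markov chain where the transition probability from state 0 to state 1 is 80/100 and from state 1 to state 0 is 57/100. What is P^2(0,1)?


Computing P^2 by matrix multiplication.
P = [[0.2000, 0.8000], [0.5700, 0.4300]]
After raising P to the power 2:
P^2(0,1) = 0.5040

0.5040


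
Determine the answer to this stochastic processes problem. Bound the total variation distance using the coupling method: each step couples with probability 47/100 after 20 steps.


TV distance bound <= (1-delta)^n
= (1 - 0.4700)^20
= 0.5300^20
= 3.0586e-06

3.0586e-06


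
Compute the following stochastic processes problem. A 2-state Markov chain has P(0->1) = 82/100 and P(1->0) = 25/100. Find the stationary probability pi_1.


Stationary distribution: pi_0 = p10/(p01+p10), pi_1 = p01/(p01+p10)
p01 = 0.8200, p10 = 0.2500
pi_1 = 0.7664

0.7664


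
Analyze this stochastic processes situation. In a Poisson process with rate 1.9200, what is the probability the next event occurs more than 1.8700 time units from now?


P(X > t) = exp(-lambda * t)
= exp(-1.9200 * 1.8700)
= exp(-3.5904) = 0.0276

0.0276


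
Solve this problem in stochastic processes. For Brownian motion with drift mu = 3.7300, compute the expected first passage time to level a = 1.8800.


Expected first passage time = a/mu
= 1.8800/3.7300
= 0.5040

0.5040


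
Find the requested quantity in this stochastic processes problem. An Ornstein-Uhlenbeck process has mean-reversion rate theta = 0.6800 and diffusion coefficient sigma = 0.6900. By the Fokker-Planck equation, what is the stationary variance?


Stationary variance = sigma^2 / (2*theta)
= 0.6900^2 / (2*0.6800)
= 0.4761 / 1.3600
= 0.3501

0.3501


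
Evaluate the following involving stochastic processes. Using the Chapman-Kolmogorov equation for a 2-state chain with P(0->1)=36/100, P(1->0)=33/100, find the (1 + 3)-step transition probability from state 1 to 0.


P^4 = P^1 * P^3
Computing via matrix multiplication of the transition matrix.
Entry (1,0) of P^4 = 0.4738

0.4738


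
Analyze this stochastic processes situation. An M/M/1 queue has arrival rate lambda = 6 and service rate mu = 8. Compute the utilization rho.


rho = lambda/mu
= 6/8
= 0.7500

0.7500


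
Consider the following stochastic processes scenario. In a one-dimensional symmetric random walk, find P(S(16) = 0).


P(S(16) = 0) = C(16,8) / 4^8
= 12870 / 65536
= 0.1964

0.1964


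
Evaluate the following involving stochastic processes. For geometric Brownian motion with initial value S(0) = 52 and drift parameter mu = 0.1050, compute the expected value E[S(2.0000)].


E[S(t)] = S(0) * exp(mu * t)
= 52 * exp(0.1050 * 2.0000)
= 52 * 1.2337
= 64.1513

64.1513


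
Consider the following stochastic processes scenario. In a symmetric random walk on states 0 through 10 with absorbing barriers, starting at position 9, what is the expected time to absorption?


For symmetric RW on 0,...,N with absorbing barriers, E(i) = i*(N-i)
E(9) = 9 * 1 = 9

9


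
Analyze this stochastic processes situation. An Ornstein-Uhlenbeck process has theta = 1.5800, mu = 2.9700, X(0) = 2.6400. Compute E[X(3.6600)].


E[X(t)] = mu + (X(0) - mu)*exp(-theta*t)
= 2.9700 + (2.6400 - 2.9700)*exp(-1.5800*3.6600)
= 2.9700 + -0.3300 * 0.0031
= 2.9690

2.9690


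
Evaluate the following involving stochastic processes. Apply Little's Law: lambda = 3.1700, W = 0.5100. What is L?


Little's Law: L = lambda * W
= 3.1700 * 0.5100
= 1.6167

1.6167


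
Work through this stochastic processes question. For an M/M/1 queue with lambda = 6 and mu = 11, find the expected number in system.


rho = 6/11 = 0.5455
L = rho/(1-rho)
= 0.5455/0.4545
= 1.2000

1.2000


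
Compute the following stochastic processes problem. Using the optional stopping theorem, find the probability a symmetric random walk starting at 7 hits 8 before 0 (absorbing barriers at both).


By optional stopping theorem: E(M at tau) = M(0) = 7
P(hit 8)*8 + P(hit 0)*0 = 7
P(hit 8) = (7 - 0)/(8 - 0) = 7/8 = 0.8750

0.8750


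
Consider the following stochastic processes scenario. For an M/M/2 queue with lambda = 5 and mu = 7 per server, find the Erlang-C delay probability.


a = lambda/mu = 0.7143
rho = a/c = 0.3571
Erlang-C formula applied:
C(c,a) = 0.1880

0.1880
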